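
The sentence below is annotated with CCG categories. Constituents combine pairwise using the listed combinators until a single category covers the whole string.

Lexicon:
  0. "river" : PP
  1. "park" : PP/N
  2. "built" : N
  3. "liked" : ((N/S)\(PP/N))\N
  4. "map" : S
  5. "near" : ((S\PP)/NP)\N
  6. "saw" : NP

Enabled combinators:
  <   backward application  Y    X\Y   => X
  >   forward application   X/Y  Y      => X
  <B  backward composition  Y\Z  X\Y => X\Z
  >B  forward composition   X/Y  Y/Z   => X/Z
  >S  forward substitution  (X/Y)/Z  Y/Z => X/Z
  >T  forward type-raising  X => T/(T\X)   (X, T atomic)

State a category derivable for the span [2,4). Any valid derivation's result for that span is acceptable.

(N/S)\(PP/N)

[0,7] S   >
  [0,1] S/(S\PP)   >T
    [0,1] "river" : PP
  [1,7] S\PP   >
    [1,6] (S\PP)/NP   <
      [1,5] N   >
        [1,4] N/S   <
          [1,2] "park" : PP/N
          [2,4] (N/S)\(PP/N)   <
            [2,3] "built" : N
            [3,4] "liked" : ((N/S)\(PP/N))\N
        [4,5] "map" : S
      [5,6] "near" : ((S\PP)/NP)\N
    [6,7] "saw" : NP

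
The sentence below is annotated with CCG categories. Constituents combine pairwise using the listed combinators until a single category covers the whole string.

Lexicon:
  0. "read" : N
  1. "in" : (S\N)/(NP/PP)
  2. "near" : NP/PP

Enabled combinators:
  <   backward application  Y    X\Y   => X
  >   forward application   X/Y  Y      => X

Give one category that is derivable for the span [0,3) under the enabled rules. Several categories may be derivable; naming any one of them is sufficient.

S

[0,3] S   <
  [0,1] "read" : N
  [1,3] S\N   >
    [1,2] "in" : (S\N)/(NP/PP)
    [2,3] "near" : NP/PP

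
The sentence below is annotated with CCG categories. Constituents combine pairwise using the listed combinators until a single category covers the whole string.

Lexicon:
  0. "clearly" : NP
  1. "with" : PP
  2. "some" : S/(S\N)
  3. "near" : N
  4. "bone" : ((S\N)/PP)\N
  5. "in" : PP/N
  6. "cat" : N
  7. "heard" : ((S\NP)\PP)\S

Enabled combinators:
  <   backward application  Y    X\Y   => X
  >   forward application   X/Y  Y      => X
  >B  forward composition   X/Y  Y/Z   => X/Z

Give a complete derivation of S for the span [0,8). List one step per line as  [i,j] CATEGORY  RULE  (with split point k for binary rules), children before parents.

[0,1] NP  lex  "clearly"
[1,2] PP  lex  "with"
[2,3] S/(S\N)  lex  "some"
[3,4] N  lex  "near"
[4,5] ((S\N)/PP)\N  lex  "bone"
[3,5] (S\N)/PP  <  k=4
[5,6] PP/N  lex  "in"
[6,7] N  lex  "cat"
[5,7] PP  >  k=6
[3,7] S\N  >  k=5
[2,7] S  >  k=3
[7,8] ((S\NP)\PP)\S  lex  "heard"
[2,8] (S\NP)\PP  <  k=7
[1,8] S\NP  <  k=2
[0,8] S  <  k=1

[0,8] S   <
  [0,1] "clearly" : NP
  [1,8] S\NP   <
    [1,2] "with" : PP
    [2,8] (S\NP)\PP   <
      [2,7] S   >
        [2,3] "some" : S/(S\N)
        [3,7] S\N   >
          [3,5] (S\N)/PP   <
            [3,4] "near" : N
            [4,5] "bone" : ((S\N)/PP)\N
          [5,7] PP   >
            [5,6] "in" : PP/N
            [6,7] "cat" : N
      [7,8] "heard" : ((S\NP)\PP)\S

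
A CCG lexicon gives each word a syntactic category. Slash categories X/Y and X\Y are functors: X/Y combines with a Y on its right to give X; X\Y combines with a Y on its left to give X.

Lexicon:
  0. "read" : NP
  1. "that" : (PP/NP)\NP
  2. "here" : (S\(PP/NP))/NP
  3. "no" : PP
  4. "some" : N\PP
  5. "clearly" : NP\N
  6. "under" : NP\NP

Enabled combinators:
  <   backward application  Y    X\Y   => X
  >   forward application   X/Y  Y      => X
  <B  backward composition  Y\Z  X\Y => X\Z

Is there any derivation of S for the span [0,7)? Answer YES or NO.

YES

[0,7] S   <
  [0,2] PP/NP   <
    [0,1] "read" : NP
    [1,2] "that" : (PP/NP)\NP
  [2,7] S\(PP/NP)   >
    [2,3] "here" : (S\(PP/NP))/NP
    [3,7] NP   <
      [3,4] "no" : PP
      [4,7] NP\PP   <B
        [4,5] "some" : N\PP
        [5,7] NP\N   <B
          [5,6] "clearly" : NP\N
          [6,7] "under" : NP\NP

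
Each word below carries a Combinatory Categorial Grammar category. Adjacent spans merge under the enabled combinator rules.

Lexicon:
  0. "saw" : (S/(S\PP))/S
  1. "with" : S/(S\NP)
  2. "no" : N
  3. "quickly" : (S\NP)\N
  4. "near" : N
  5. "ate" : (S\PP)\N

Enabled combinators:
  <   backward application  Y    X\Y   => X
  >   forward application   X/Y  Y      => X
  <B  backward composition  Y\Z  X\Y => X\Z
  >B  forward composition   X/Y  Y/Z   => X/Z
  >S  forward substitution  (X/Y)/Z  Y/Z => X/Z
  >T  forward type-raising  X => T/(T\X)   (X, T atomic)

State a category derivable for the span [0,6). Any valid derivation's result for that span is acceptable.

S

[0,6] S   >
  [0,4] S/(S\PP)   >
    [0,1] "saw" : (S/(S\PP))/S
    [1,4] S   >
      [1,2] "with" : S/(S\NP)
      [2,4] S\NP   <
        [2,3] "no" : N
        [3,4] "quickly" : (S\NP)\N
  [4,6] S\PP   <
    [4,5] "near" : N
    [5,6] "ate" : (S\PP)\N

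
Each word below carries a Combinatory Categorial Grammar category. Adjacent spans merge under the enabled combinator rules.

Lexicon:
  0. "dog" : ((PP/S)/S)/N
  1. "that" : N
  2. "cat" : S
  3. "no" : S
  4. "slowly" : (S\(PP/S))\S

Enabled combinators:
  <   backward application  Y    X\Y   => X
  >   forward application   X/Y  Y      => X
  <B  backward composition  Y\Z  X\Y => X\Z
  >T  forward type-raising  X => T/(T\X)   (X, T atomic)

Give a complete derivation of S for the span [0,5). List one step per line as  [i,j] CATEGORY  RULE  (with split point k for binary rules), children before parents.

[0,1] ((PP/S)/S)/N  lex  "dog"
[1,2] N  lex  "that"
[0,2] (PP/S)/S  >  k=1
[2,3] S  lex  "cat"
[0,3] PP/S  >  k=2
[3,4] S  lex  "no"
[4,5] (S\(PP/S))\S  lex  "slowly"
[3,5] S\(PP/S)  <  k=4
[0,5] S  <  k=3

[0,5] S   <
  [0,3] PP/S   >
    [0,2] (PP/S)/S   >
      [0,1] "dog" : ((PP/S)/S)/N
      [1,2] "that" : N
    [2,3] "cat" : S
  [3,5] S\(PP/S)   <
    [3,4] "no" : S
    [4,5] "slowly" : (S\(PP/S))\S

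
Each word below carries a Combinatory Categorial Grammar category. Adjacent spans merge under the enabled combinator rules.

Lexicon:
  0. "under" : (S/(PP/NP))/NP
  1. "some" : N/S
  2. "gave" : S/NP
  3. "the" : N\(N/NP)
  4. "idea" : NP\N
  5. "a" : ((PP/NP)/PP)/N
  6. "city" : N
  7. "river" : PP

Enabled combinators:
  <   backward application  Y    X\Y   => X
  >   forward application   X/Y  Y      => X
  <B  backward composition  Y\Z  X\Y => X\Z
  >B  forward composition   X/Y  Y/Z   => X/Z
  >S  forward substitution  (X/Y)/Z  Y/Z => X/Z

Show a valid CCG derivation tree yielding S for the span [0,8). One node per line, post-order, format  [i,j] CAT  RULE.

[0,1] (S/(PP/NP))/NP  lex  "under"
[1,2] N/S  lex  "some"
[2,3] S/NP  lex  "gave"
[1,3] N/NP  >B  k=2
[3,4] N\(N/NP)  lex  "the"
[1,4] N  <  k=3
[4,5] NP\N  lex  "idea"
[1,5] NP  <  k=4
[0,5] S/(PP/NP)  >  k=1
[5,6] ((PP/NP)/PP)/N  lex  "a"
[6,7] N  lex  "city"
[5,7] (PP/NP)/PP  >  k=6
[7,8] PP  lex  "river"
[5,8] PP/NP  >  k=7
[0,8] S  >  k=5

[0,8] S   >
  [0,5] S/(PP/NP)   >
    [0,1] "under" : (S/(PP/NP))/NP
    [1,5] NP   <
      [1,4] N   <
        [1,3] N/NP   >B
          [1,2] "some" : N/S
          [2,3] "gave" : S/NP
        [3,4] "the" : N\(N/NP)
      [4,5] "idea" : NP\N
  [5,8] PP/NP   >
    [5,7] (PP/NP)/PP   >
      [5,6] "a" : ((PP/NP)/PP)/N
      [6,7] "city" : N
    [7,8] "river" : PP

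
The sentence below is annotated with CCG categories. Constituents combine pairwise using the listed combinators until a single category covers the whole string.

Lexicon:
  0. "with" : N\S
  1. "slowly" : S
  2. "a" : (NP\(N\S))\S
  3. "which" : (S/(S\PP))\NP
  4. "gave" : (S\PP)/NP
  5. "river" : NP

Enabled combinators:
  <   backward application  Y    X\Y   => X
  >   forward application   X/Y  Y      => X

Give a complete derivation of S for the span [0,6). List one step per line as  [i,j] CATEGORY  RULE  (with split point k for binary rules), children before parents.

[0,1] N\S  lex  "with"
[1,2] S  lex  "slowly"
[2,3] (NP\(N\S))\S  lex  "a"
[1,3] NP\(N\S)  <  k=2
[0,3] NP  <  k=1
[3,4] (S/(S\PP))\NP  lex  "which"
[0,4] S/(S\PP)  <  k=3
[4,5] (S\PP)/NP  lex  "gave"
[5,6] NP  lex  "river"
[4,6] S\PP  >  k=5
[0,6] S  >  k=4

[0,6] S   >
  [0,4] S/(S\PP)   <
    [0,3] NP   <
      [0,1] "with" : N\S
      [1,3] NP\(N\S)   <
        [1,2] "slowly" : S
        [2,3] "a" : (NP\(N\S))\S
    [3,4] "which" : (S/(S\PP))\NP
  [4,6] S\PP   >
    [4,5] "gave" : (S\PP)/NP
    [5,6] "river" : NP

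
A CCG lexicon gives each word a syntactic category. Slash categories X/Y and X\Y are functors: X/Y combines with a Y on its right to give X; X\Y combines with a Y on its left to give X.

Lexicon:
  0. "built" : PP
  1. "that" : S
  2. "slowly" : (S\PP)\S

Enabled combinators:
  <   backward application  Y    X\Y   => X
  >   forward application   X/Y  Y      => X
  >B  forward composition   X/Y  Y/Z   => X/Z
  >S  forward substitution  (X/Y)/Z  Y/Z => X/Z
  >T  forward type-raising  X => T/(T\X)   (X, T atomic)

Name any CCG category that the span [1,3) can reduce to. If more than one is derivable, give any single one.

S\PP

[0,3] S   <
  [0,1] "built" : PP
  [1,3] S\PP   <
    [1,2] "that" : S
    [2,3] "slowly" : (S\PP)\S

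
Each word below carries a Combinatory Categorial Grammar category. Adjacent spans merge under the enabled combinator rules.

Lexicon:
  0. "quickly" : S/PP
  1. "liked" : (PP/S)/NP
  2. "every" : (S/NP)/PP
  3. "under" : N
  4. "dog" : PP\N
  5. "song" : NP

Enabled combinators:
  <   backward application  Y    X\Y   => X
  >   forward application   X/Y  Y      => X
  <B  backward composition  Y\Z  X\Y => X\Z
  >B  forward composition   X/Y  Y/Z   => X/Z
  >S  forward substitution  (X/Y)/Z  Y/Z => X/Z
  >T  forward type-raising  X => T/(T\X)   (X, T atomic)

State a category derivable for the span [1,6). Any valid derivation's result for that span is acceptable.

PP

[0,6] S   >
  [0,1] "quickly" : S/PP
  [1,6] PP   >
    [1,5] PP/NP   >S
      [1,2] "liked" : (PP/S)/NP
      [2,5] S/NP   >
        [2,3] "every" : (S/NP)/PP
        [3,5] PP   <
          [3,4] "under" : N
          [4,5] "dog" : PP\N
    [5,6] "song" : NP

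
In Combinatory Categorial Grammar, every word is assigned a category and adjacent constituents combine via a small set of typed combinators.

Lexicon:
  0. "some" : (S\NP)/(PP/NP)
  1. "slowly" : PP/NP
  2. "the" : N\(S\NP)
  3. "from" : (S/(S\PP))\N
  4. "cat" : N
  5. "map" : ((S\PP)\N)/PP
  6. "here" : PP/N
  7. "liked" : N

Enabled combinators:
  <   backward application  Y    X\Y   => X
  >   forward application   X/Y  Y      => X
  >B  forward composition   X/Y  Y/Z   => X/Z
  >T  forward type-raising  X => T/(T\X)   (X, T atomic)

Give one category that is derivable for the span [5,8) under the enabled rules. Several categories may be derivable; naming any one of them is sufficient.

(S\PP)\N

[0,8] S   >
  [0,4] S/(S\PP)   <
    [0,3] N   <
      [0,2] S\NP   >
        [0,1] "some" : (S\NP)/(PP/NP)
        [1,2] "slowly" : PP/NP
      [2,3] "the" : N\(S\NP)
    [3,4] "from" : (S/(S\PP))\N
  [4,8] S\PP   <
    [4,5] "cat" : N
    [5,8] (S\PP)\N   >
      [5,6] "map" : ((S\PP)\N)/PP
      [6,8] PP   >
        [6,7] "here" : PP/N
        [7,8] "liked" : N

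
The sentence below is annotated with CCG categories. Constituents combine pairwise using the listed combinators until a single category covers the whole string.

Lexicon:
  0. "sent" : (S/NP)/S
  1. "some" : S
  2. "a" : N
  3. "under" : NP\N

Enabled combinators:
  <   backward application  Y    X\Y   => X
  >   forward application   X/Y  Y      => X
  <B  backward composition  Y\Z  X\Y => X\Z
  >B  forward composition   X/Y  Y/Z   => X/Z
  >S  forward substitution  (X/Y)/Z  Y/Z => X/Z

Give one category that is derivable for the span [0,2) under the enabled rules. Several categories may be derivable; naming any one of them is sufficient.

S/NP

[0,4] S   >
  [0,2] S/NP   >
    [0,1] "sent" : (S/NP)/S
    [1,2] "some" : S
  [2,4] NP   <
    [2,3] "a" : N
    [3,4] "under" : NP\N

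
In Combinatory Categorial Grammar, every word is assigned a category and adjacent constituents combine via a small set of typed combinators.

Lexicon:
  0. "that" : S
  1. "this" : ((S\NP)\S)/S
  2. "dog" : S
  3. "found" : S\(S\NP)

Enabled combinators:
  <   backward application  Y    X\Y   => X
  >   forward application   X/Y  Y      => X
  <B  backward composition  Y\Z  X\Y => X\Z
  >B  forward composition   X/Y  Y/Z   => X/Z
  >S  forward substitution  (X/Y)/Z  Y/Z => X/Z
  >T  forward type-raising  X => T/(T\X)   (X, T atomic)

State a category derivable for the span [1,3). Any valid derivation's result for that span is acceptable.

(S\NP)\S

[0,4] S   <
  [0,3] S\NP   <
    [0,1] "that" : S
    [1,3] (S\NP)\S   >
      [1,2] "this" : ((S\NP)\S)/S
      [2,3] "dog" : S
  [3,4] "found" : S\(S\NP)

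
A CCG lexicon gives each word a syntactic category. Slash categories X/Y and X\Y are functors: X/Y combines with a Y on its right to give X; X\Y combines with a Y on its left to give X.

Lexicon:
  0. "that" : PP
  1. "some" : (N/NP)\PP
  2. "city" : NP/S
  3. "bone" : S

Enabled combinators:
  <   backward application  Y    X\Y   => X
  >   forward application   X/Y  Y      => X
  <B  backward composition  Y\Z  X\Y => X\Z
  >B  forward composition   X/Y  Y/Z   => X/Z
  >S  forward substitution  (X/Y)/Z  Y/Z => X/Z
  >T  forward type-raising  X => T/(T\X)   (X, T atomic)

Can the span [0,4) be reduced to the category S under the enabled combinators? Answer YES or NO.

NO

PP (N/NP)\PP NP/S S
CKY chart[0,4] = {N, N/(NP\NP), N/(N\N), N/(S\S), NP/(NP\N), PP/(PP\N), S/(S\N)}; S ∉ chart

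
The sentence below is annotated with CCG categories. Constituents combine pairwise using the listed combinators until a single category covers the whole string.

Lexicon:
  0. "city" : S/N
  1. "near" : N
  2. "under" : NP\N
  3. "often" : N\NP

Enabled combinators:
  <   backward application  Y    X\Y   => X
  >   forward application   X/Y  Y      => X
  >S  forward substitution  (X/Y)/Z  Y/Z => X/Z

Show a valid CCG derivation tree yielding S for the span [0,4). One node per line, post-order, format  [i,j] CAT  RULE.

[0,1] S/N  lex  "city"
[1,2] N  lex  "near"
[2,3] NP\N  lex  "under"
[1,3] NP  <  k=2
[3,4] N\NP  lex  "often"
[1,4] N  <  k=3
[0,4] S  >  k=1

[0,4] S   >
  [0,1] "city" : S/N
  [1,4] N   <
    [1,3] NP   <
      [1,2] "near" : N
      [2,3] "under" : NP\N
    [3,4] "often" : N\NP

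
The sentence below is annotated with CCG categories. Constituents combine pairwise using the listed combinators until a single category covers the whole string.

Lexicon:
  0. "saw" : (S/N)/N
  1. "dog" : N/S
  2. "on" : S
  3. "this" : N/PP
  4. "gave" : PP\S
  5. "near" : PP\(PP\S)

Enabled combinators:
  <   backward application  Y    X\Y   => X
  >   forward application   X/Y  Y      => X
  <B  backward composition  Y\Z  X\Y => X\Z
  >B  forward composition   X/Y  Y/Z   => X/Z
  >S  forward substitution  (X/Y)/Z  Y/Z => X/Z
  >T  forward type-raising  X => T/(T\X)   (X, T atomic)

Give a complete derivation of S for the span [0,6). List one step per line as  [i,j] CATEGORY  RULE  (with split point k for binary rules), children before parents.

[0,6] S   >
  [0,3] S/N   >
    [0,1] "saw" : (S/N)/N
    [1,3] N   >
      [1,2] "dog" : N/S
      [2,3] "on" : S
  [3,6] N   >
    [3,4] "this" : N/PP
    [4,6] PP   <
      [4,5] "gave" : PP\S
      [5,6] "near" : PP\(PP\S)

[0,1] (S/N)/N  lex  "saw"
[1,2] N/S  lex  "dog"
[2,3] S  lex  "on"
[1,3] N  >  k=2
[0,3] S/N  >  k=1
[3,4] N/PP  lex  "this"
[4,5] PP\S  lex  "gave"
[5,6] PP\(PP\S)  lex  "near"
[4,6] PP  <  k=5
[3,6] N  >  k=4
[0,6] S  >  k=3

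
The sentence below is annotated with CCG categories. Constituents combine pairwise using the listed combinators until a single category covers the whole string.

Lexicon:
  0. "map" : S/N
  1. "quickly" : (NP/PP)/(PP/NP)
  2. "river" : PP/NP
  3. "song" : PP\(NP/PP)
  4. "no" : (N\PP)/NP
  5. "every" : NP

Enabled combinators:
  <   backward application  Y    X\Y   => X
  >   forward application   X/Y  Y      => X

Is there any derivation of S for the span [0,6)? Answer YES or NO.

YES

[0,6] S   >
  [0,1] "map" : S/N
  [1,6] N   <
    [1,4] PP   <
      [1,3] NP/PP   >
        [1,2] "quickly" : (NP/PP)/(PP/NP)
        [2,3] "river" : PP/NP
      [3,4] "song" : PP\(NP/PP)
    [4,6] N\PP   >
      [4,5] "no" : (N\PP)/NP
      [5,6] "every" : NP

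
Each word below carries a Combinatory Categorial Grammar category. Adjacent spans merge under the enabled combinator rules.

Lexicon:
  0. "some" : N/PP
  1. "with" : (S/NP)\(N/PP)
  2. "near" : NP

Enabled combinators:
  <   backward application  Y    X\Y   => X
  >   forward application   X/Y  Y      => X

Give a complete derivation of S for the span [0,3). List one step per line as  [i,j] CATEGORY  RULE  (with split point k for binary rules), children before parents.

[0,1] N/PP  lex  "some"
[1,2] (S/NP)\(N/PP)  lex  "with"
[0,2] S/NP  <  k=1
[2,3] NP  lex  "near"
[0,3] S  >  k=2

[0,3] S   >
  [0,2] S/NP   <
    [0,1] "some" : N/PP
    [1,2] "with" : (S/NP)\(N/PP)
  [2,3] "near" : NP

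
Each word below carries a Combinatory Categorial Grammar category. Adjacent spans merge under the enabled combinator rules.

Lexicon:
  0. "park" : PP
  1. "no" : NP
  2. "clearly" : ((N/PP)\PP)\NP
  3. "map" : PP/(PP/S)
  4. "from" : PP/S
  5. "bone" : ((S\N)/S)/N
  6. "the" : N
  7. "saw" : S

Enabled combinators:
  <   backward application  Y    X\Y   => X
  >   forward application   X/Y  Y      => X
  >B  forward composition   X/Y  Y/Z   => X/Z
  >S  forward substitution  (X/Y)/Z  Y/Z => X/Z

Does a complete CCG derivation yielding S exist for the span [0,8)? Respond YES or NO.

YES

[0,8] S   <
  [0,5] N   >
    [0,3] N/PP   <
      [0,1] "park" : PP
      [1,3] (N/PP)\PP   <
        [1,2] "no" : NP
        [2,3] "clearly" : ((N/PP)\PP)\NP
    [3,5] PP   >
      [3,4] "map" : PP/(PP/S)
      [4,5] "from" : PP/S
  [5,8] S\N   >
    [5,7] (S\N)/S   >
      [5,6] "bone" : ((S\N)/S)/N
      [6,7] "the" : N
    [7,8] "saw" : S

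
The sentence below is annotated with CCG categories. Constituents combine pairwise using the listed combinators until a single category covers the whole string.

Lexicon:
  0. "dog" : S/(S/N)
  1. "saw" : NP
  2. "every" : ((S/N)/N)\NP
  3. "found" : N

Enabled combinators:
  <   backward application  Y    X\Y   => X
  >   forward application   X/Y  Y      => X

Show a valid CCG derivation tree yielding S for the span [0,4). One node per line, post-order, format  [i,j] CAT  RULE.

[0,1] S/(S/N)  lex  "dog"
[1,2] NP  lex  "saw"
[2,3] ((S/N)/N)\NP  lex  "every"
[1,3] (S/N)/N  <  k=2
[3,4] N  lex  "found"
[1,4] S/N  >  k=3
[0,4] S  >  k=1

[0,4] S   >
  [0,1] "dog" : S/(S/N)
  [1,4] S/N   >
    [1,3] (S/N)/N   <
      [1,2] "saw" : NP
      [2,3] "every" : ((S/N)/N)\NP
    [3,4] "found" : N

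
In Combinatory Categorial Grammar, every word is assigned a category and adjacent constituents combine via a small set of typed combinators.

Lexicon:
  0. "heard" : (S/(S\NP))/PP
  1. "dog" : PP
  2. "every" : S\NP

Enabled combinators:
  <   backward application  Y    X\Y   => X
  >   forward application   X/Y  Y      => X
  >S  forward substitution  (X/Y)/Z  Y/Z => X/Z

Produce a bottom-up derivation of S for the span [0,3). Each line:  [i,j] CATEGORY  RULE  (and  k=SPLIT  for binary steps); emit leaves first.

[0,1] (S/(S\NP))/PP  lex  "heard"
[1,2] PP  lex  "dog"
[0,2] S/(S\NP)  >  k=1
[2,3] S\NP  lex  "every"
[0,3] S  >  k=2

[0,3] S   >
  [0,2] S/(S\NP)   >
    [0,1] "heard" : (S/(S\NP))/PP
    [1,2] "dog" : PP
  [2,3] "every" : S\NP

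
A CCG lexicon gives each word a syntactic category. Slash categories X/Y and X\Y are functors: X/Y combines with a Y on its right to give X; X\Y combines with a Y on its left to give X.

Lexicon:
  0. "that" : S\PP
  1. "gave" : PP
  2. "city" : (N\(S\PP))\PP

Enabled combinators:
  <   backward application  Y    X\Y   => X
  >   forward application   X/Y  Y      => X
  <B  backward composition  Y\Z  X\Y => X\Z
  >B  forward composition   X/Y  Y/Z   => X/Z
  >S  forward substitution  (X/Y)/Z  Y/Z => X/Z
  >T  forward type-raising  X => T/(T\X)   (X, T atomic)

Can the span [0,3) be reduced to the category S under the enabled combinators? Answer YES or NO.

S\PP PP (N\(S\PP))\PP
CKY chart[0,3] = {N, N/(N\N), NP/(NP\N), PP/(PP\N), S/(S\N)}; S ∉ chart

NO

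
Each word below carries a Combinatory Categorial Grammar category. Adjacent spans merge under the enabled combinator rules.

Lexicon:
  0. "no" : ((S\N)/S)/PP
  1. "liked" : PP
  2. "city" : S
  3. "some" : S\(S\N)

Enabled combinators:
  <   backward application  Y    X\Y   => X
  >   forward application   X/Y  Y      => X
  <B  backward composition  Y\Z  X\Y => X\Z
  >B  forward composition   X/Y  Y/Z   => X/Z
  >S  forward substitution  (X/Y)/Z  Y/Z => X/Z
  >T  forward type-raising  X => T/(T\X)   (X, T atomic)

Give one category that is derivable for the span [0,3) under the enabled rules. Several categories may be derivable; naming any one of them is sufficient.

[0,4] S   <
  [0,3] S\N   >
    [0,2] (S\N)/S   >
      [0,1] "no" : ((S\N)/S)/PP
      [1,2] "liked" : PP
    [2,3] "city" : S
  [3,4] "some" : S\(S\N)

S\N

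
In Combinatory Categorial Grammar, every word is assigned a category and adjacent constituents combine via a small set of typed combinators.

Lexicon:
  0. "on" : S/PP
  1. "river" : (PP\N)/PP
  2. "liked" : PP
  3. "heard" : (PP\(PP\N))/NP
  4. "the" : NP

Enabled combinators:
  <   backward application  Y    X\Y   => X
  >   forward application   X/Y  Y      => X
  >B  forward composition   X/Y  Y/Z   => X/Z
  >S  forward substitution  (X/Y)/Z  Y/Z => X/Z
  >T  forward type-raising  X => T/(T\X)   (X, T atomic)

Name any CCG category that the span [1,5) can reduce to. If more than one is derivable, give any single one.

[0,5] S   >
  [0,1] "on" : S/PP
  [1,5] PP   <
    [1,3] PP\N   >
      [1,2] "river" : (PP\N)/PP
      [2,3] "liked" : PP
    [3,5] PP\(PP\N)   >
      [3,4] "heard" : (PP\(PP\N))/NP
      [4,5] "the" : NP

PP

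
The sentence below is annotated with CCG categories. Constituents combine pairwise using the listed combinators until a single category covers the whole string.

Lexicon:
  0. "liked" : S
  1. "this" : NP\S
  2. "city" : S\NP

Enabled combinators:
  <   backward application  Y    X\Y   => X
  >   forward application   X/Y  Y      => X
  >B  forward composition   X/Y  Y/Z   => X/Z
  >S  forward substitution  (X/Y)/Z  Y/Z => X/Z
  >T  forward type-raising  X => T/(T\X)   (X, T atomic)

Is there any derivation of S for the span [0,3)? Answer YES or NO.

YES

[0,3] S   <
  [0,2] NP   <
    [0,1] "liked" : S
    [1,2] "this" : NP\S
  [2,3] "city" : S\NP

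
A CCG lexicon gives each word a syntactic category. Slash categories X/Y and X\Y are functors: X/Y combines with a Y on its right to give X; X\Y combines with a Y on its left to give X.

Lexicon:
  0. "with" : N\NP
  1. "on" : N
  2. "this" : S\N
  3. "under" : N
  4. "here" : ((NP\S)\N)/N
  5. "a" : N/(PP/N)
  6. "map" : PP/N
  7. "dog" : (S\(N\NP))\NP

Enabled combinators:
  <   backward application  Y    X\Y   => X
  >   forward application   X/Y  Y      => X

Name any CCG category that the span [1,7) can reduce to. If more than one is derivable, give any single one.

NP

[0,8] S   <
  [0,1] "with" : N\NP
  [1,8] S\(N\NP)   <
    [1,7] NP   <
      [1,3] S   <
        [1,2] "on" : N
        [2,3] "this" : S\N
      [3,7] NP\S   <
        [3,4] "under" : N
        [4,7] (NP\S)\N   >
          [4,5] "here" : ((NP\S)\N)/N
          [5,7] N   >
            [5,6] "a" : N/(PP/N)
            [6,7] "map" : PP/N
    [7,8] "dog" : (S\(N\NP))\NP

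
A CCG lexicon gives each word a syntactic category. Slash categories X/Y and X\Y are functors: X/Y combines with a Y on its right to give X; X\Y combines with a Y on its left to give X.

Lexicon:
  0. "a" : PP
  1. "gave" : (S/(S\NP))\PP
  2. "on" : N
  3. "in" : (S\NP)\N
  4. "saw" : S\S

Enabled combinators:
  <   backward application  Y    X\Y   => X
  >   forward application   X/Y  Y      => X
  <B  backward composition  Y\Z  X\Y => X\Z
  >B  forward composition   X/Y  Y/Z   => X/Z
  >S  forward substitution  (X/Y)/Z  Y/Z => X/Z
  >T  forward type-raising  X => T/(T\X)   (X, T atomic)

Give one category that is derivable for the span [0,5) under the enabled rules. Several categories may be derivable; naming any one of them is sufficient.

[0,5] S   >
  [0,2] S/(S\NP)   <
    [0,1] "a" : PP
    [1,2] "gave" : (S/(S\NP))\PP
  [2,5] S\NP   <B
    [2,4] S\NP   <
      [2,3] "on" : N
      [3,4] "in" : (S\NP)\N
    [4,5] "saw" : S\S

S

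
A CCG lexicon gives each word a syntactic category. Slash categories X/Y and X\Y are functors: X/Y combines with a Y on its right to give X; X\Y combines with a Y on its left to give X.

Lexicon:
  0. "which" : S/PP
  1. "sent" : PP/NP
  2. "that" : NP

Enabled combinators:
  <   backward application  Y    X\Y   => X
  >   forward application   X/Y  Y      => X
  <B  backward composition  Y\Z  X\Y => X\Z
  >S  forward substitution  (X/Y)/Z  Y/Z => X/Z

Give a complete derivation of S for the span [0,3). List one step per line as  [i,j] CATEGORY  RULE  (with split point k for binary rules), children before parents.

[0,1] S/PP  lex  "which"
[1,2] PP/NP  lex  "sent"
[2,3] NP  lex  "that"
[1,3] PP  >  k=2
[0,3] S  >  k=1

[0,3] S   >
  [0,1] "which" : S/PP
  [1,3] PP   >
    [1,2] "sent" : PP/NP
    [2,3] "that" : NP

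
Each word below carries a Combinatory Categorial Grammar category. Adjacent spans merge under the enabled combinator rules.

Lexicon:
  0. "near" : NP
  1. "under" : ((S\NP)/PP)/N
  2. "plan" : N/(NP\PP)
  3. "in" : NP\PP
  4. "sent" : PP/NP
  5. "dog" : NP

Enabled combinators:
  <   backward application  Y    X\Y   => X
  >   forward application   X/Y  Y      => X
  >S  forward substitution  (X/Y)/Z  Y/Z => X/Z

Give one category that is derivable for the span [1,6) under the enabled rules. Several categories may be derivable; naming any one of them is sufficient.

S\NP

[0,6] S   <
  [0,1] "near" : NP
  [1,6] S\NP   >
    [1,4] (S\NP)/PP   >
      [1,2] "under" : ((S\NP)/PP)/N
      [2,4] N   >
        [2,3] "plan" : N/(NP\PP)
        [3,4] "in" : NP\PP
    [4,6] PP   >
      [4,5] "sent" : PP/NP
      [5,6] "dog" : NP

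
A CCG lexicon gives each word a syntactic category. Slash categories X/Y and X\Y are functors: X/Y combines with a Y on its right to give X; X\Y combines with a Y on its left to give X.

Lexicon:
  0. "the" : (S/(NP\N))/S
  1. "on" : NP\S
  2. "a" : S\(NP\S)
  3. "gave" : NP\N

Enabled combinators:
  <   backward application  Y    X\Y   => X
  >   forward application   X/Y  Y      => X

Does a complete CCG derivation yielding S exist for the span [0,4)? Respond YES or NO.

YES

[0,4] S   >
  [0,3] S/(NP\N)   >
    [0,1] "the" : (S/(NP\N))/S
    [1,3] S   <
      [1,2] "on" : NP\S
      [2,3] "a" : S\(NP\S)
  [3,4] "gave" : NP\N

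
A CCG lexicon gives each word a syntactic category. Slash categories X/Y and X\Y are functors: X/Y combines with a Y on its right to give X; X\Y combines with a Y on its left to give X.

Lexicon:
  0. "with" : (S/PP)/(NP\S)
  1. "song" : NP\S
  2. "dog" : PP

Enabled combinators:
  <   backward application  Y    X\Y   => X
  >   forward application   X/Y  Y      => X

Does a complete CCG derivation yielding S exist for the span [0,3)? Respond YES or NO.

YES

[0,3] S   >
  [0,2] S/PP   >
    [0,1] "with" : (S/PP)/(NP\S)
    [1,2] "song" : NP\S
  [2,3] "dog" : PP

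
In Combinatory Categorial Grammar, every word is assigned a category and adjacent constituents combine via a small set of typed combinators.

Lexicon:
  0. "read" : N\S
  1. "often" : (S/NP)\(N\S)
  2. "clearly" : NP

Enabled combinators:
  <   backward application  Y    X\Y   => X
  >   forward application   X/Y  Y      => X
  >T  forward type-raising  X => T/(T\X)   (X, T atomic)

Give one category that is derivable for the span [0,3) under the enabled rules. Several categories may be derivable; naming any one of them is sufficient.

S

[0,3] S   >
  [0,2] S/NP   <
    [0,1] "read" : N\S
    [1,2] "often" : (S/NP)\(N\S)
  [2,3] "clearly" : NP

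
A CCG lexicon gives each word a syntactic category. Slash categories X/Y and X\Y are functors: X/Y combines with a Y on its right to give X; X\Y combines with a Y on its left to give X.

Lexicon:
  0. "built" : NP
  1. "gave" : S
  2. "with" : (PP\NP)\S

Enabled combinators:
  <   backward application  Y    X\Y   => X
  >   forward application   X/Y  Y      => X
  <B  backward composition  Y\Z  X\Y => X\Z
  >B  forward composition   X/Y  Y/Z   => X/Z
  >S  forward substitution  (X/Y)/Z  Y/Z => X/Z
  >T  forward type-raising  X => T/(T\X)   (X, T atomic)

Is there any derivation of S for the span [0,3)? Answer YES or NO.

NP S (PP\NP)\S
CKY chart[0,3] = {N/(N\PP), NP/(NP\PP), PP, PP/(PP\PP), S/(S\PP)}; S ∉ chart

NO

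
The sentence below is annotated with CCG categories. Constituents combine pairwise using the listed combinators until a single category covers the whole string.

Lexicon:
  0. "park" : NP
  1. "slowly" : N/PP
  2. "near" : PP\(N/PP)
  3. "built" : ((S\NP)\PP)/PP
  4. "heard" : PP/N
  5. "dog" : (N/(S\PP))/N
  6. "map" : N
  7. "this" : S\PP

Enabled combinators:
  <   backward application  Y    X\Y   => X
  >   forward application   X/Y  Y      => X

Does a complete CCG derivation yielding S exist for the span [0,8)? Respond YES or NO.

YES

[0,8] S   <
  [0,1] "park" : NP
  [1,8] S\NP   <
    [1,3] PP   <
      [1,2] "slowly" : N/PP
      [2,3] "near" : PP\(N/PP)
    [3,8] (S\NP)\PP   >
      [3,4] "built" : ((S\NP)\PP)/PP
      [4,8] PP   >
        [4,5] "heard" : PP/N
        [5,8] N   >
          [5,7] N/(S\PP)   >
            [5,6] "dog" : (N/(S\PP))/N
            [6,7] "map" : N
          [7,8] "this" : S\PP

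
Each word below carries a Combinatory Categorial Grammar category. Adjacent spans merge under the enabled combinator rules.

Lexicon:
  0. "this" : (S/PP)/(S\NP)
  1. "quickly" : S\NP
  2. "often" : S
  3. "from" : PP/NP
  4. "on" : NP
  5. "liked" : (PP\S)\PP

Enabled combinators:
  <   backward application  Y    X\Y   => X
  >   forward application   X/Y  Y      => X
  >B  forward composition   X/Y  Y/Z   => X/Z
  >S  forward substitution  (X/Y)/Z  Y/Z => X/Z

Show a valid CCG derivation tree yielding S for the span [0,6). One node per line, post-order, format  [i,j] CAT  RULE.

[0,6] S   >
  [0,2] S/PP   >
    [0,1] "this" : (S/PP)/(S\NP)
    [1,2] "quickly" : S\NP
  [2,6] PP   <
    [2,3] "often" : S
    [3,6] PP\S   <
      [3,5] PP   >
        [3,4] "from" : PP/NP
        [4,5] "on" : NP
      [5,6] "liked" : (PP\S)\PP

[0,1] (S/PP)/(S\NP)  lex  "this"
[1,2] S\NP  lex  "quickly"
[0,2] S/PP  >  k=1
[2,3] S  lex  "often"
[3,4] PP/NP  lex  "from"
[4,5] NP  lex  "on"
[3,5] PP  >  k=4
[5,6] (PP\S)\PP  lex  "liked"
[3,6] PP\S  <  k=5
[2,6] PP  <  k=3
[0,6] S  >  k=2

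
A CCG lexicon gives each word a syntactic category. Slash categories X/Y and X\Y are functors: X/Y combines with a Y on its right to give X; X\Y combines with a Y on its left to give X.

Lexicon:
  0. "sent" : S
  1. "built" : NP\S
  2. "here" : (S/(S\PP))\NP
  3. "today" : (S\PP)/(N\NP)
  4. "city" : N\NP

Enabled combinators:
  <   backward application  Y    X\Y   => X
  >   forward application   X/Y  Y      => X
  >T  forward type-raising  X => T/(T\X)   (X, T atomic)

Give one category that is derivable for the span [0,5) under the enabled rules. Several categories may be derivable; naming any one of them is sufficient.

[0,5] S   >
  [0,3] S/(S\PP)   <
    [0,2] NP   <
      [0,1] "sent" : S
      [1,2] "built" : NP\S
    [2,3] "here" : (S/(S\PP))\NP
  [3,5] S\PP   >
    [3,4] "today" : (S\PP)/(N\NP)
    [4,5] "city" : N\NP

S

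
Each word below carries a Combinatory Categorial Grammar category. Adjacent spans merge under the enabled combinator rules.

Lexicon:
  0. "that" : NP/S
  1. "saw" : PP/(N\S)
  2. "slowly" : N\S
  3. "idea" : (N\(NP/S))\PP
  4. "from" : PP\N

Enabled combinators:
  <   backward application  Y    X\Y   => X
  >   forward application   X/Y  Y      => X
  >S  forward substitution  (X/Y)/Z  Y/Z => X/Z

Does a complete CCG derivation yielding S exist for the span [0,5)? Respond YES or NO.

NP/S PP/(N\S) N\S (N\(NP/S))\PP PP\N
CKY chart[0,5] = {PP}; S ∉ chart

NO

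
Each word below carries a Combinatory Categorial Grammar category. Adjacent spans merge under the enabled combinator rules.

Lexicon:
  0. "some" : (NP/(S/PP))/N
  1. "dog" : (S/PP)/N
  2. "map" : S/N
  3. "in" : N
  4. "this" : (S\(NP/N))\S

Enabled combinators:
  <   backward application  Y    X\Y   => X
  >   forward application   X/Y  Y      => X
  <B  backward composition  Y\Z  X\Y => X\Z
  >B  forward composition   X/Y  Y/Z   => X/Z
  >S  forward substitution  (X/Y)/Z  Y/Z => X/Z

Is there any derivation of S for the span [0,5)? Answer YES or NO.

[0,5] S   <
  [0,2] NP/N   >S
    [0,1] "some" : (NP/(S/PP))/N
    [1,2] "dog" : (S/PP)/N
  [2,5] S\(NP/N)   <
    [2,4] S   >
      [2,3] "map" : S/N
      [3,4] "in" : N
    [4,5] "this" : (S\(NP/N))\S

YES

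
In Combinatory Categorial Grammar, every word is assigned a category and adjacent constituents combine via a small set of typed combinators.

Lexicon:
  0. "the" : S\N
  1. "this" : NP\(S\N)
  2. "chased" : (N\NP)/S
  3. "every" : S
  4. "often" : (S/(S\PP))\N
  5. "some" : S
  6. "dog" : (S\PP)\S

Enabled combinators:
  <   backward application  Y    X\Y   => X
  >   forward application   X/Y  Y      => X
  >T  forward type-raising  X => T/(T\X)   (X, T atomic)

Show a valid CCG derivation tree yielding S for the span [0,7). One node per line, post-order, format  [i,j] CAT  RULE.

[0,7] S   >
  [0,5] S/(S\PP)   <
    [0,4] N   <
      [0,2] NP   <
        [0,1] "the" : S\N
        [1,2] "this" : NP\(S\N)
      [2,4] N\NP   >
        [2,3] "chased" : (N\NP)/S
        [3,4] "every" : S
    [4,5] "often" : (S/(S\PP))\N
  [5,7] S\PP   <
    [5,6] "some" : S
    [6,7] "dog" : (S\PP)\S

[0,1] S\N  lex  "the"
[1,2] NP\(S\N)  lex  "this"
[0,2] NP  <  k=1
[2,3] (N\NP)/S  lex  "chased"
[3,4] S  lex  "every"
[2,4] N\NP  >  k=3
[0,4] N  <  k=2
[4,5] (S/(S\PP))\N  lex  "often"
[0,5] S/(S\PP)  <  k=4
[5,6] S  lex  "some"
[6,7] (S\PP)\S  lex  "dog"
[5,7] S\PP  <  k=6
[0,7] S  >  k=5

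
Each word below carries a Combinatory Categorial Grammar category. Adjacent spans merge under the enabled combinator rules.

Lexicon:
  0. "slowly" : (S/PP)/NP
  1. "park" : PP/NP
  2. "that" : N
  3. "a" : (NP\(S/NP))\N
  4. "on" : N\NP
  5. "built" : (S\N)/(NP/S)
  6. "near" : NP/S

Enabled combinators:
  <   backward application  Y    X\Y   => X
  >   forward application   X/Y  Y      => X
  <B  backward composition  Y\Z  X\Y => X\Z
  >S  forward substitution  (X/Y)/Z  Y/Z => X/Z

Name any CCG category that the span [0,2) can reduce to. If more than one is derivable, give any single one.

S/NP

[0,7] S   <
  [0,5] N   <
    [0,4] NP   <
      [0,2] S/NP   >S
        [0,1] "slowly" : (S/PP)/NP
        [1,2] "park" : PP/NP
      [2,4] NP\(S/NP)   <
        [2,3] "that" : N
        [3,4] "a" : (NP\(S/NP))\N
    [4,5] "on" : N\NP
  [5,7] S\N   >
    [5,6] "built" : (S\N)/(NP/S)
    [6,7] "near" : NP/S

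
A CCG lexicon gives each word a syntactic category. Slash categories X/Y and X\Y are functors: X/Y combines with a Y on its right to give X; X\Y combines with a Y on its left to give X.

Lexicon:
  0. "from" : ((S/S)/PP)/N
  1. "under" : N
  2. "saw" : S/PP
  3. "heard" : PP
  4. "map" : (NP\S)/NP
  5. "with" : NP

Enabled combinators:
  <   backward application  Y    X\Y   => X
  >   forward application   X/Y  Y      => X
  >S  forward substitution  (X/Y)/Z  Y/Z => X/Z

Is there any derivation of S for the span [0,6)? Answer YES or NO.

((S/S)/PP)/N N S/PP PP (NP\S)/NP NP
CKY chart[0,6] = {NP}; S ∉ chart

NO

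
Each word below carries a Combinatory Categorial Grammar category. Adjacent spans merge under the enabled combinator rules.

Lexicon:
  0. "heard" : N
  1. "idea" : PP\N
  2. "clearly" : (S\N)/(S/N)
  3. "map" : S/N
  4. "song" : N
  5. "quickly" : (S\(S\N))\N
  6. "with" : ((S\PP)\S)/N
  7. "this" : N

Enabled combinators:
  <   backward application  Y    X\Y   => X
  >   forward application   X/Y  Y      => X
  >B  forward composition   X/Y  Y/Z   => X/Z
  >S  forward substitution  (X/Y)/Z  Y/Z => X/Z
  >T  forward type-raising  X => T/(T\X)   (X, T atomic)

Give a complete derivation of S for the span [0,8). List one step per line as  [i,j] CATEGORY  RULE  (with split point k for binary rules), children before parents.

[0,8] S   <
  [0,2] PP   <
    [0,1] "heard" : N
    [1,2] "idea" : PP\N
  [2,8] S\PP   <
    [2,6] S   <
      [2,4] S\N   >
        [2,3] "clearly" : (S\N)/(S/N)
        [3,4] "map" : S/N
      [4,6] S\(S\N)   <
        [4,5] "song" : N
        [5,6] "quickly" : (S\(S\N))\N
    [6,8] (S\PP)\S   >
      [6,7] "with" : ((S\PP)\S)/N
      [7,8] "this" : N

[0,1] N  lex  "heard"
[1,2] PP\N  lex  "idea"
[0,2] PP  <  k=1
[2,3] (S\N)/(S/N)  lex  "clearly"
[3,4] S/N  lex  "map"
[2,4] S\N  >  k=3
[4,5] N  lex  "song"
[5,6] (S\(S\N))\N  lex  "quickly"
[4,6] S\(S\N)  <  k=5
[2,6] S  <  k=4
[6,7] ((S\PP)\S)/N  lex  "with"
[7,8] N  lex  "this"
[6,8] (S\PP)\S  >  k=7
[2,8] S\PP  <  k=6
[0,8] S  <  k=2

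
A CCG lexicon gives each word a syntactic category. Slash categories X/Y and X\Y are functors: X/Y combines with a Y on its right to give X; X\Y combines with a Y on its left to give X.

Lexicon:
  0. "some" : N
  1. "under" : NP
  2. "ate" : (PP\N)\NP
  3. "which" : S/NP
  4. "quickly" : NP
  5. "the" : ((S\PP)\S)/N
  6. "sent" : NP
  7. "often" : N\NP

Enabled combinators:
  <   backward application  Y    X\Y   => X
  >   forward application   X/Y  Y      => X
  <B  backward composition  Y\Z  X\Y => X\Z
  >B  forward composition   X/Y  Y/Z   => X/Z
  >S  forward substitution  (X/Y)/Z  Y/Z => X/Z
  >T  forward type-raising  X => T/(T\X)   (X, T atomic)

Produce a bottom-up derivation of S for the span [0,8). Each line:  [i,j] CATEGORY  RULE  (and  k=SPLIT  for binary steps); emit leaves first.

[0,8] S   <
  [0,3] PP   <
    [0,1] "some" : N
    [1,3] PP\N   <
      [1,2] "under" : NP
      [2,3] "ate" : (PP\N)\NP
  [3,8] S\PP   <
    [3,5] S   >
      [3,4] "which" : S/NP
      [4,5] "quickly" : NP
    [5,8] (S\PP)\S   >
      [5,6] "the" : ((S\PP)\S)/N
      [6,8] N   <
        [6,7] "sent" : NP
        [7,8] "often" : N\NP

[0,1] N  lex  "some"
[1,2] NP  lex  "under"
[2,3] (PP\N)\NP  lex  "ate"
[1,3] PP\N  <  k=2
[0,3] PP  <  k=1
[3,4] S/NP  lex  "which"
[4,5] NP  lex  "quickly"
[3,5] S  >  k=4
[5,6] ((S\PP)\S)/N  lex  "the"
[6,7] NP  lex  "sent"
[7,8] N\NP  lex  "often"
[6,8] N  <  k=7
[5,8] (S\PP)\S  >  k=6
[3,8] S\PP  <  k=5
[0,8] S  <  k=3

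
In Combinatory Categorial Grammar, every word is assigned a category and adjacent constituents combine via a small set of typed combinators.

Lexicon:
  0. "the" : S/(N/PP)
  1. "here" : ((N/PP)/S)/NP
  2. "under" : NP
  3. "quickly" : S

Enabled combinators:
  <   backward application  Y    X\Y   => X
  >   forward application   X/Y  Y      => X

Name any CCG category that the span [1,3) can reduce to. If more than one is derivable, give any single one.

[0,4] S   >
  [0,1] "the" : S/(N/PP)
  [1,4] N/PP   >
    [1,3] (N/PP)/S   >
      [1,2] "here" : ((N/PP)/S)/NP
      [2,3] "under" : NP
    [3,4] "quickly" : S

(N/PP)/S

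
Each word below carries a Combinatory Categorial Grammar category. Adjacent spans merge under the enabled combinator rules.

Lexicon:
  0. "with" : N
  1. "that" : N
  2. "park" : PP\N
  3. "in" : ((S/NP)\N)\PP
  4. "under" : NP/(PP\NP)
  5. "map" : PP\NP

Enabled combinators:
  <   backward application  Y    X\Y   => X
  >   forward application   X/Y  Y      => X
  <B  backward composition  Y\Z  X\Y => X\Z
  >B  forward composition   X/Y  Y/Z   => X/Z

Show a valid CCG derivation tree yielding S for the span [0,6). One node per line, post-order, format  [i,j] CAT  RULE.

[0,1] N  lex  "with"
[1,2] N  lex  "that"
[2,3] PP\N  lex  "park"
[1,3] PP  <  k=2
[3,4] ((S/NP)\N)\PP  lex  "in"
[1,4] (S/NP)\N  <  k=3
[0,4] S/NP  <  k=1
[4,5] NP/(PP\NP)  lex  "under"
[5,6] PP\NP  lex  "map"
[4,6] NP  >  k=5
[0,6] S  >  k=4

[0,6] S   >
  [0,4] S/NP   <
    [0,1] "with" : N
    [1,4] (S/NP)\N   <
      [1,3] PP   <
        [1,2] "that" : N
        [2,3] "park" : PP\N
      [3,4] "in" : ((S/NP)\N)\PP
  [4,6] NP   >
    [4,5] "under" : NP/(PP\NP)
    [5,6] "map" : PP\NP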